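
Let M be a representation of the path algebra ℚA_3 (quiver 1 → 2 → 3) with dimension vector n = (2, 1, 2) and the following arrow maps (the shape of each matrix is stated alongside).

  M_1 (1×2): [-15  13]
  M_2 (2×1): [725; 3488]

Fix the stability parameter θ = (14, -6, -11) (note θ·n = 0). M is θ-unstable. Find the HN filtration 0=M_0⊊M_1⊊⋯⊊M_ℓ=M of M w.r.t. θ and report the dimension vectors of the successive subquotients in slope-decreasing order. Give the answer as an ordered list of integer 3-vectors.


Via rank(M_{q-1}∘⋯∘M_p): M ≅ I[1,1], I[1,3], I[3,3].
μ_θ-semistable layers: μ^(1)=14; μ^(2)=-1; μ^(3)=-11

((1, 0, 0); (1, 1, 1); (0, 0, 1))


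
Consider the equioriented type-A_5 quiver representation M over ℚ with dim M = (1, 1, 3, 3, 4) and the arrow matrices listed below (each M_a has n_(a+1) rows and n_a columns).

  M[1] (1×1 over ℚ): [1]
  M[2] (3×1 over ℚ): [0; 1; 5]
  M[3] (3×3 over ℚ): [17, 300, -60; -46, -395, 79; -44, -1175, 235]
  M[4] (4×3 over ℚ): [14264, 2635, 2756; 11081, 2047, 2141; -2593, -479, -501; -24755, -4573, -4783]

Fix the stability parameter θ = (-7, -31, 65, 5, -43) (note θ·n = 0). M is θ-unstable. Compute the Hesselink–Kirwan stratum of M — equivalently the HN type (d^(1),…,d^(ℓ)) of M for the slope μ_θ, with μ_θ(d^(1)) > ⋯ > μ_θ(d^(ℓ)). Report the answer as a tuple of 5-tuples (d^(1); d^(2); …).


Via rank(M_{q-1}∘⋯∘M_p): M ≅ I[1,3], I[3,5]^2, I[4,4], I[5,5]^2.
μ_θ-semistable layers: μ^(1)=65; μ^(2)=9; μ^(3)=5; μ^(4)=-19; μ^(5)=-43

((0, 0, 1, 0, 0); (0, 0, 2, 2, 2); (0, 0, 0, 1, 0); (1, 1, 0, 0, 0); (0, 0, 0, 0, 2))


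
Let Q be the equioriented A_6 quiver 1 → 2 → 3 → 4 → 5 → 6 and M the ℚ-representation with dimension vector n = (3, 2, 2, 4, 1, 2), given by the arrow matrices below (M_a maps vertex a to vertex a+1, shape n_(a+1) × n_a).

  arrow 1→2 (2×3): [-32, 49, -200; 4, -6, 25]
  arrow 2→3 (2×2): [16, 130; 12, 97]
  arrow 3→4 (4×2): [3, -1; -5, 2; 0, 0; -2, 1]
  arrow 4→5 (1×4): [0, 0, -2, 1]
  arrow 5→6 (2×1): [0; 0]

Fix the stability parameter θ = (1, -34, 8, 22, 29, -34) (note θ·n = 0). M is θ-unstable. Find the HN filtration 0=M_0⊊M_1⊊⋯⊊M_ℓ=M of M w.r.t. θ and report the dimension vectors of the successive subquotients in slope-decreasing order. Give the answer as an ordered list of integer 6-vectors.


Via rank(M_{q-1}∘⋯∘M_p): M ≅ I[1,1], I[1,4], I[1,5], I[4,4]^2, I[6,6]^2.
μ_θ-semistable layers: μ^(1)=29; μ^(2)=22; μ^(3)=8; μ^(4)=1; μ^(5)=-33/2; μ^(6)=-34

((0, 0, 0, 0, 1, 0); (0, 0, 0, 4, 0, 0); (0, 0, 2, 0, 0, 0); (1, 0, 0, 0, 0, 0); (2, 2, 0, 0, 0, 0); (0, 0, 0, 0, 0, 2))


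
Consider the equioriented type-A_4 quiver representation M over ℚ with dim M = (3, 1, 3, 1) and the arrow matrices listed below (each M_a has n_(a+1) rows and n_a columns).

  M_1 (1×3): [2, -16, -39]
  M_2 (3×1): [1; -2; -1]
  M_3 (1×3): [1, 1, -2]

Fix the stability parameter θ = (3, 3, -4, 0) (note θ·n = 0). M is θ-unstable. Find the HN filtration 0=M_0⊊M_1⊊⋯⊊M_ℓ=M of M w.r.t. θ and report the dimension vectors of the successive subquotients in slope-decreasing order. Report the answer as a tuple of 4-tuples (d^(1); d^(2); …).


Via rank(M_{q-1}∘⋯∘M_p): M ≅ I[1,1]^2, I[1,4], I[3,3]^2.
μ_θ-semistable layers: μ^(1)=3; μ^(2)=1/2; μ^(3)=-4

((2, 0, 0, 0); (1, 1, 1, 1); (0, 0, 2, 0))


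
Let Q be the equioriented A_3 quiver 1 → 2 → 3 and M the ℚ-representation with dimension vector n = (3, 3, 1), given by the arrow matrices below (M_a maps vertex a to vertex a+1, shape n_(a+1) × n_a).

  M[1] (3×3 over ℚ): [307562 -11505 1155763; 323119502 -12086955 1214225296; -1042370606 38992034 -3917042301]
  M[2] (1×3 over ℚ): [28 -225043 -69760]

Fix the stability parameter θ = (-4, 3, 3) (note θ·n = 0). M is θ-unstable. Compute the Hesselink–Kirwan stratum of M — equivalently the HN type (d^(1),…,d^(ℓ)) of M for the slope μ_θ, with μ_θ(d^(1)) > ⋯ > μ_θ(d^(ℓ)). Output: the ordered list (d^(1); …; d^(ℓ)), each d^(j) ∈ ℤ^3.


Via rank(M_{q-1}∘⋯∘M_p): M ≅ I[1,2]^2, I[1,3].
μ_θ-semistable layers: μ^(1)=3; μ^(2)=-4

((0, 3, 1); (3, 0, 0))


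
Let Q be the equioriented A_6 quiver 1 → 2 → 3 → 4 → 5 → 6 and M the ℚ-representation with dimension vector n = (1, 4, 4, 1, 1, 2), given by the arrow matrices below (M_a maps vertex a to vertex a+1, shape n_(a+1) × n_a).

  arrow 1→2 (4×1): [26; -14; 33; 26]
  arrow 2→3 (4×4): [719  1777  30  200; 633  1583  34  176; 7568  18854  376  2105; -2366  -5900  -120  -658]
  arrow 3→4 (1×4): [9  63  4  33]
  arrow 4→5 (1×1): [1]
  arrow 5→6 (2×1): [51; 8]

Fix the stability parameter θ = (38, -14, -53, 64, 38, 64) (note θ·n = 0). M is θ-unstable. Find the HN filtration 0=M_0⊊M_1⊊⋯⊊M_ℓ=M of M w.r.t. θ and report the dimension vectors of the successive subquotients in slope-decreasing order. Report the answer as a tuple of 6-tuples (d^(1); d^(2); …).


Barcode: M ≅ I[1,6], I[2,2], I[2,3]^2, I[3,3], I[6,6]. HN layers by μ_θ (6 steps, strictly decreasing):
  μ^(1)=64; μ^(2)=51; μ^(3)=-29/3; μ^(4)=-14; μ^(5)=-67/2; μ^(6)=-53

((0, 0, 0, 0, 0, 2); (0, 0, 0, 1, 1, 0); (1, 1, 1, 0, 0, 0); (0, 1, 0, 0, 0, 0); (0, 2, 2, 0, 0, 0); (0, 0, 1, 0, 0, 0))


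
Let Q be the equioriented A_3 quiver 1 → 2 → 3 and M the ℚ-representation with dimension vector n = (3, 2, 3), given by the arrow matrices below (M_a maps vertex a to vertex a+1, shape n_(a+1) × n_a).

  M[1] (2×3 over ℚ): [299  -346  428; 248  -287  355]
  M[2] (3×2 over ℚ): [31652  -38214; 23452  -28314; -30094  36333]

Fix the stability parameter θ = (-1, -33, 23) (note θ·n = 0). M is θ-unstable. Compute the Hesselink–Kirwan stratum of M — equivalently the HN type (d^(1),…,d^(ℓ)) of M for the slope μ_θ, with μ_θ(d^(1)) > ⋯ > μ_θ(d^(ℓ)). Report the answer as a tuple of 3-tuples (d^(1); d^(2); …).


Barcode: M ≅ I[1,1], I[1,2], I[1,3], I[3,3]^2. HN layers by μ_θ (3 steps, strictly decreasing):
  μ^(1)=23; μ^(2)=-1; μ^(3)=-17

((0, 0, 3); (1, 0, 0); (2, 2, 0))


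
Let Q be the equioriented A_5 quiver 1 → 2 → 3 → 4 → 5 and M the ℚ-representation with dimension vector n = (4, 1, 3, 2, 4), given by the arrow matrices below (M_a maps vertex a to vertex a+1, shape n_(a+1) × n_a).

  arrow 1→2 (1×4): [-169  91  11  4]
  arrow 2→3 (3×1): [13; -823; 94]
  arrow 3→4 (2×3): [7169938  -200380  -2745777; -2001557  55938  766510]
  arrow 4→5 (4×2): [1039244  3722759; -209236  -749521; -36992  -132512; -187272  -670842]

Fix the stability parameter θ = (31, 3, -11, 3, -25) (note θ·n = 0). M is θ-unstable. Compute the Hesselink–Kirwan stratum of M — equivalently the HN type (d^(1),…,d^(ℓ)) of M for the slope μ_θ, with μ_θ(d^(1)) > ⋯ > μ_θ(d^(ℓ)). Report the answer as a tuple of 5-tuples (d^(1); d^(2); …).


Interval decomposition of M: I[1,1]^3, I[1,5], I[3,3], I[3,4], I[5,5]^3.
HN type (ℓ=5): μ^(1)=31; μ^(2)=3; μ^(3)=1/5; μ^(4)=-11; μ^(5)=-25

((3, 0, 0, 0, 0); (0, 0, 0, 1, 0); (1, 1, 1, 1, 1); (0, 0, 2, 0, 0); (0, 0, 0, 0, 3))


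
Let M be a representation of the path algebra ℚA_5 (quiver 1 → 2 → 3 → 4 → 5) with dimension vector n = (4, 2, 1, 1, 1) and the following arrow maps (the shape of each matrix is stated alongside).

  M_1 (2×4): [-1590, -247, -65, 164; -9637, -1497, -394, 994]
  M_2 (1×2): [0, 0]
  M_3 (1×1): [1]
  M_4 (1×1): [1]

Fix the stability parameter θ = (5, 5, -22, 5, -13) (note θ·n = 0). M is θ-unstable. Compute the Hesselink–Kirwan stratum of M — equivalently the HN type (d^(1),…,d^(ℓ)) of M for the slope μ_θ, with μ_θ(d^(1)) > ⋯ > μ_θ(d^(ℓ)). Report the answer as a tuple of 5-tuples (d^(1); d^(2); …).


Interval decomposition of M: I[1,1]^2, I[1,2]^2, I[3,5].
HN type (ℓ=3): μ^(1)=5; μ^(2)=-4; μ^(3)=-22

((4, 2, 0, 0, 0); (0, 0, 0, 1, 1); (0, 0, 1, 0, 0))


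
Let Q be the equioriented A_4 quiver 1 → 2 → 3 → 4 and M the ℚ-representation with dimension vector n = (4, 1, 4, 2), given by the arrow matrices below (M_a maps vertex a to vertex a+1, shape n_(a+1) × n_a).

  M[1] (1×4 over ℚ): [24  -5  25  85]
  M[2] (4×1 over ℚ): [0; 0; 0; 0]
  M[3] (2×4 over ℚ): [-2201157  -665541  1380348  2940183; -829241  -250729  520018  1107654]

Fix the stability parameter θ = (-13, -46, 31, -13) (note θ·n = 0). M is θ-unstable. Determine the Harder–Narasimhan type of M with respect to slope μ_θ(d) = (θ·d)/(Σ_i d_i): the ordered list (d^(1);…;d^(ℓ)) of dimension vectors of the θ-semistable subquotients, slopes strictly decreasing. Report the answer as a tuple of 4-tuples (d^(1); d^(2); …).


Via rank(M_{q-1}∘⋯∘M_p): M ≅ I[1,1]^3, I[1,2], I[3,3]^2, I[3,4]^2.
μ_θ-semistable layers: μ^(1)=31; μ^(2)=9; μ^(3)=-13; μ^(4)=-59/2

((0, 0, 2, 0); (0, 0, 2, 2); (3, 0, 0, 0); (1, 1, 0, 0))


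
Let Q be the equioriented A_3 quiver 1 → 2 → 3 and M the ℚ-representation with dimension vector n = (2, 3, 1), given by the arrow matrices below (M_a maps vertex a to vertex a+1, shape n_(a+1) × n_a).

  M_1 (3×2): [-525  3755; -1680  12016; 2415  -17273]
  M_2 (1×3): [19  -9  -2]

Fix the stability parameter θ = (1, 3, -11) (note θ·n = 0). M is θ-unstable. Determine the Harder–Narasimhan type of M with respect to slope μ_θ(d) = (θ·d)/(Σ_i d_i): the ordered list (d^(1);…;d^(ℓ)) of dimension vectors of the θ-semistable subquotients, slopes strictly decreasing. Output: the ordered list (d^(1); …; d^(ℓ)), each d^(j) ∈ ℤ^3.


Barcode: M ≅ I[1,1], I[1,3], I[2,2]^2. HN layers by μ_θ (3 steps, strictly decreasing):
  μ^(1)=3; μ^(2)=1; μ^(3)=-7/3

((0, 2, 0); (1, 0, 0); (1, 1, 1))


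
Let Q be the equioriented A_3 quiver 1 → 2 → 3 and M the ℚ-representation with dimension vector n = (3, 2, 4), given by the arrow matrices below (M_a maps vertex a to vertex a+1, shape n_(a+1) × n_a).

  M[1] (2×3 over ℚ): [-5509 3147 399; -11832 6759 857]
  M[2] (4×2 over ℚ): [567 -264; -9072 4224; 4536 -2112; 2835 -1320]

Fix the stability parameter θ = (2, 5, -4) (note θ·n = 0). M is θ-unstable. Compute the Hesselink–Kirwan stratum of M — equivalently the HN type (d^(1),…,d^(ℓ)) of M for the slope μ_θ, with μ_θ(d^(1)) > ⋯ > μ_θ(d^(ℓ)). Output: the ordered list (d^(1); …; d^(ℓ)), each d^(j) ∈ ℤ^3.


Via rank(M_{q-1}∘⋯∘M_p): M ≅ I[1,1], I[1,2], I[1,3], I[3,3]^3.
μ_θ-semistable layers: μ^(1)=5; μ^(2)=2; μ^(3)=1; μ^(4)=-4

((0, 1, 0); (2, 0, 0); (1, 1, 1); (0, 0, 3))


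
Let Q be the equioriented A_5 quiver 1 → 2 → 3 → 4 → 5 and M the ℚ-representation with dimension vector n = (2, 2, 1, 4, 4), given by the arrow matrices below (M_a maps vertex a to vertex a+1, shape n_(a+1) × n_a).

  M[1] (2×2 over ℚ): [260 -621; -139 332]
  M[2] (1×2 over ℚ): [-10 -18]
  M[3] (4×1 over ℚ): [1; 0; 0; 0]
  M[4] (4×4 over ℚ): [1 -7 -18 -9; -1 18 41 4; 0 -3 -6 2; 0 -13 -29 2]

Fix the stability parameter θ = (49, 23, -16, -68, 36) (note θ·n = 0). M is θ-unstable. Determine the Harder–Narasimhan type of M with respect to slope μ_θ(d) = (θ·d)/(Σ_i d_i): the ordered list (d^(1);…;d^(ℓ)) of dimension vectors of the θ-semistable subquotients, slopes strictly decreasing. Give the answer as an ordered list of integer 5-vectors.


Interval decomposition of M: I[1,2], I[1,5], I[4,5]^3.
HN type (ℓ=3): μ^(1)=36; μ^(2)=-3; μ^(3)=-68

((1, 1, 0, 0, 4); (1, 1, 1, 1, 0); (0, 0, 0, 3, 0))


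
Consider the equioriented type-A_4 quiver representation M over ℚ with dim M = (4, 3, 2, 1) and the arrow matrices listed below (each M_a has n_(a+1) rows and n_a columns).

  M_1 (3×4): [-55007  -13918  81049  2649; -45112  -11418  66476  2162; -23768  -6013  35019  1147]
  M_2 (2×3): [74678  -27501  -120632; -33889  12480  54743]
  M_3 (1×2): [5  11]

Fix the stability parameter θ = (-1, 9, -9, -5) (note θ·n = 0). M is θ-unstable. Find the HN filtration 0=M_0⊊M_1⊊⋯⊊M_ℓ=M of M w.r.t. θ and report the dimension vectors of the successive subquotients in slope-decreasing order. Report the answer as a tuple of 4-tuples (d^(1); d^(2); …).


Interval decomposition of M: I[1,1], I[1,2], I[1,3], I[1,4].
HN type (ℓ=4): μ^(1)=9; μ^(2)=0; μ^(3)=-1; μ^(4)=-3/2

((0, 1, 0, 0); (0, 1, 1, 0); (3, 0, 0, 0); (1, 1, 1, 1))


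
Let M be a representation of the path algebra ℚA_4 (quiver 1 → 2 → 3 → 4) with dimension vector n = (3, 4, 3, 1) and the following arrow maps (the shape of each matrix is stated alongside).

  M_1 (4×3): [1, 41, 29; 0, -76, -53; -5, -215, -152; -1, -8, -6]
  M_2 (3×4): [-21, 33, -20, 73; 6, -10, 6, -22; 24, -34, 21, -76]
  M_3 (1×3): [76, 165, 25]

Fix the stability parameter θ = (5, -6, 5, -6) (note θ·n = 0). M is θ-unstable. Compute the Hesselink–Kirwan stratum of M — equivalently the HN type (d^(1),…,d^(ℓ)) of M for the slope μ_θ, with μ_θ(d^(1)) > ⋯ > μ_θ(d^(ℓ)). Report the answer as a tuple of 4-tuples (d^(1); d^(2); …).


Barcode: M ≅ I[1,2], I[1,3], I[1,4], I[2,2], I[3,3]. HN layers by μ_θ (3 steps, strictly decreasing):
  μ^(1)=5; μ^(2)=-1/2; μ^(3)=-6

((0, 0, 2, 0); (3, 3, 1, 1); (0, 1, 0, 0))


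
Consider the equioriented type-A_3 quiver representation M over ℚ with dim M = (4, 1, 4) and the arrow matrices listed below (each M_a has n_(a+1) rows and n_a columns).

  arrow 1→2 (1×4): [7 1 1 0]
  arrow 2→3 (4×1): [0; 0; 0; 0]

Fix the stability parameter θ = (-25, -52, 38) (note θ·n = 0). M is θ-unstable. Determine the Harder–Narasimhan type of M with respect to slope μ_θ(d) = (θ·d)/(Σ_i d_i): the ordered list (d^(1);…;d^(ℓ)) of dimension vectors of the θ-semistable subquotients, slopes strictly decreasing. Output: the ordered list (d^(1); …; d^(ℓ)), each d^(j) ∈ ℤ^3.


Interval decomposition of M: I[1,1]^3, I[1,2], I[3,3]^4.
HN type (ℓ=3): μ^(1)=38; μ^(2)=-25; μ^(3)=-77/2

((0, 0, 4); (3, 0, 0); (1, 1, 0))


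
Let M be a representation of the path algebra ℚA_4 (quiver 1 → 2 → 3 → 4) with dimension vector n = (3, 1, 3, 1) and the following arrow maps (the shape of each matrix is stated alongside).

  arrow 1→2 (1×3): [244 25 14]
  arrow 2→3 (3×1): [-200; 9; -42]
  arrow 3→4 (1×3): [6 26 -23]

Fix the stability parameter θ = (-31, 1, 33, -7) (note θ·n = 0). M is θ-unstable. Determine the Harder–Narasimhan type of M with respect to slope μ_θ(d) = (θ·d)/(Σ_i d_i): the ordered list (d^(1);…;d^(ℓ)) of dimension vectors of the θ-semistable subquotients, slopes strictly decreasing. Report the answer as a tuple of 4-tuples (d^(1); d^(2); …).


Barcode: M ≅ I[1,1]^2, I[1,3], I[3,3], I[3,4]. HN layers by μ_θ (4 steps, strictly decreasing):
  μ^(1)=33; μ^(2)=13; μ^(3)=1; μ^(4)=-31

((0, 0, 2, 0); (0, 0, 1, 1); (0, 1, 0, 0); (3, 0, 0, 0))


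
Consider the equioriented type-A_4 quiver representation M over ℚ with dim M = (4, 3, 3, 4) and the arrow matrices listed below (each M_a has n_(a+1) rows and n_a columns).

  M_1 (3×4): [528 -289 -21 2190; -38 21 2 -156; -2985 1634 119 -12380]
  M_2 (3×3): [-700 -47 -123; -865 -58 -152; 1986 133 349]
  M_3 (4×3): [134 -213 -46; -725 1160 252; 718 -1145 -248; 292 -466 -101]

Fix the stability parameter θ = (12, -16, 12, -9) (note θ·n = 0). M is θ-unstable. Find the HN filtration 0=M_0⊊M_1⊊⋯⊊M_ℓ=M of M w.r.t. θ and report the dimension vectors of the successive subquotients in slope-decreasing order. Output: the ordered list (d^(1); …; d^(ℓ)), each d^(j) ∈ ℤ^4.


Via rank(M_{q-1}∘⋯∘M_p): M ≅ I[1,1], I[1,2], I[1,4]^2, I[3,4], I[4,4].
μ_θ-semistable layers: μ^(1)=12; μ^(2)=3/2; μ^(3)=-2; μ^(4)=-9

((1, 0, 0, 0); (0, 0, 3, 3); (3, 3, 0, 0); (0, 0, 0, 1))


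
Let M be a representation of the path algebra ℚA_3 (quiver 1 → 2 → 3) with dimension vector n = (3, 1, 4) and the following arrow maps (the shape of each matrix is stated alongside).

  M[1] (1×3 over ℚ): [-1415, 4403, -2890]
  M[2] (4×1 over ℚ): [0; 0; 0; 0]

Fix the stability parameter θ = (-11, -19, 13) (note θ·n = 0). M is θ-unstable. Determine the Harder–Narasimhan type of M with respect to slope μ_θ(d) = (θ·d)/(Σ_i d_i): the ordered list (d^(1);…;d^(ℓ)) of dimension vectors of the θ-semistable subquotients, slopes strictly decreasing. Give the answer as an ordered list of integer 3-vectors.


Via rank(M_{q-1}∘⋯∘M_p): M ≅ I[1,1]^2, I[1,2], I[3,3]^4.
μ_θ-semistable layers: μ^(1)=13; μ^(2)=-11; μ^(3)=-15

((0, 0, 4); (2, 0, 0); (1, 1, 0))


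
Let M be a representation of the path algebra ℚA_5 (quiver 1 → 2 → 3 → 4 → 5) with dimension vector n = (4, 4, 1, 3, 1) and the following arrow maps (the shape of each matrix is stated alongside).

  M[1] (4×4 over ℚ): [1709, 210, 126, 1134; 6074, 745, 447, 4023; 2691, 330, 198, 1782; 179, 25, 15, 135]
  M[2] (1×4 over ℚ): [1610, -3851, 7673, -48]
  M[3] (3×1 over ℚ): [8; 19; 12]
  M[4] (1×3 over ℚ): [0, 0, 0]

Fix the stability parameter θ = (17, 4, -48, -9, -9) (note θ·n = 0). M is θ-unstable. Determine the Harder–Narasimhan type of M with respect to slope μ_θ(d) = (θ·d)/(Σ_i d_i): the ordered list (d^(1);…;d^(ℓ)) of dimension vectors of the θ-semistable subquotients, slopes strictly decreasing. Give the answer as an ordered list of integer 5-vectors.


Via rank(M_{q-1}∘⋯∘M_p): M ≅ I[1,1]^2, I[1,2], I[1,4], I[2,2]^2, I[4,4]^2, I[5,5].
μ_θ-semistable layers: μ^(1)=17; μ^(2)=21/2; μ^(3)=4; μ^(4)=-9

((2, 0, 0, 0, 0); (1, 1, 0, 0, 0); (0, 2, 0, 0, 0); (1, 1, 1, 3, 1))


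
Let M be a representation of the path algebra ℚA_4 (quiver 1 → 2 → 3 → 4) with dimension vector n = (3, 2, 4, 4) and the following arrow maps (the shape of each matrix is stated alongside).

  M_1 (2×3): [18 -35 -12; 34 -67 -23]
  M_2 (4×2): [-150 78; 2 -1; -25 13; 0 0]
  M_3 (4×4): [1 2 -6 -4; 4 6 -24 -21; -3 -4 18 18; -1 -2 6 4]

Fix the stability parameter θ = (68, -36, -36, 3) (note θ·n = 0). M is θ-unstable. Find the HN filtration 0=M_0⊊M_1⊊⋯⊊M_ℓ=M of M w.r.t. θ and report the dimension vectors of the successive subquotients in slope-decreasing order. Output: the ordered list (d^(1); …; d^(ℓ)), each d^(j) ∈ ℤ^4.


Barcode: M ≅ I[1,1], I[1,3], I[1,4], I[3,4]^2, I[4,4]. HN layers by μ_θ (4 steps, strictly decreasing):
  μ^(1)=68; μ^(2)=3; μ^(3)=-4/3; μ^(4)=-36

((1, 0, 0, 0); (0, 0, 0, 4); (2, 2, 2, 0); (0, 0, 2, 0))


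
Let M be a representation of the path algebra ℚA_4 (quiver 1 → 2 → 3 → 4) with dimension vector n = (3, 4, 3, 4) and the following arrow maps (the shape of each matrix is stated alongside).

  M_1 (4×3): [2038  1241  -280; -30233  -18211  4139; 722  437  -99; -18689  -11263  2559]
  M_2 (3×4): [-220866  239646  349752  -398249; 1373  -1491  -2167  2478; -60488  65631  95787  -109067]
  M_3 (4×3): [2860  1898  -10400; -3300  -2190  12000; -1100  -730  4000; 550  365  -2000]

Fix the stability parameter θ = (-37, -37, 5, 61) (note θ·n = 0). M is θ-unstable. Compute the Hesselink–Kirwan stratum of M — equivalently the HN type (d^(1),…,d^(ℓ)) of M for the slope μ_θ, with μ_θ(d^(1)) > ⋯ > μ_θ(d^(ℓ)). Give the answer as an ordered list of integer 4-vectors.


Barcode: M ≅ I[1,3]^2, I[1,4], I[2,2], I[4,4]^3. HN layers by μ_θ (3 steps, strictly decreasing):
  μ^(1)=61; μ^(2)=5; μ^(3)=-37

((0, 0, 0, 4); (0, 0, 3, 0); (3, 4, 0, 0))


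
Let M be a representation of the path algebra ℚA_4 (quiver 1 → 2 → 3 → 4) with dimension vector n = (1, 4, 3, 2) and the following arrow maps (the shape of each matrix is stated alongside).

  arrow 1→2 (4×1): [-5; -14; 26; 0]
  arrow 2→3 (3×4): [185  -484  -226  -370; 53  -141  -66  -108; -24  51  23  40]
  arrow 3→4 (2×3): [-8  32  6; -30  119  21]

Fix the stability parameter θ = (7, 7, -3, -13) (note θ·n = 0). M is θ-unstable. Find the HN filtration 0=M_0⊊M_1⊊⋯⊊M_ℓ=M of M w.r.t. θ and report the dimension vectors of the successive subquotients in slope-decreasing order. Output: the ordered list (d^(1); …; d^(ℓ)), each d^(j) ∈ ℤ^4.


Via rank(M_{q-1}∘⋯∘M_p): M ≅ I[1,4], I[2,2], I[2,3], I[2,4].
μ_θ-semistable layers: μ^(1)=7; μ^(2)=2; μ^(3)=-1/2; μ^(4)=-3

((0, 1, 0, 0); (0, 1, 1, 0); (1, 1, 1, 1); (0, 1, 1, 1))


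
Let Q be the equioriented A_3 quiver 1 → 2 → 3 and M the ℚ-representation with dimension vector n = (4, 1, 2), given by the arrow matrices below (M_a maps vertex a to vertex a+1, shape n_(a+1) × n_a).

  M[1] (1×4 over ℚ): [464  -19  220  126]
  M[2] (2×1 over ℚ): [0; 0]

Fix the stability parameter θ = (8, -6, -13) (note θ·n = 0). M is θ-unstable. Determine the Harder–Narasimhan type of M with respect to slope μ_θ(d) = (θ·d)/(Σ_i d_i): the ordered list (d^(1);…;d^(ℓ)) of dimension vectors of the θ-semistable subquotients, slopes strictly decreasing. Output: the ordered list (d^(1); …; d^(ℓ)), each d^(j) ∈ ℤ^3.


Via rank(M_{q-1}∘⋯∘M_p): M ≅ I[1,1]^3, I[1,2], I[3,3]^2.
μ_θ-semistable layers: μ^(1)=8; μ^(2)=1; μ^(3)=-13

((3, 0, 0); (1, 1, 0); (0, 0, 2))


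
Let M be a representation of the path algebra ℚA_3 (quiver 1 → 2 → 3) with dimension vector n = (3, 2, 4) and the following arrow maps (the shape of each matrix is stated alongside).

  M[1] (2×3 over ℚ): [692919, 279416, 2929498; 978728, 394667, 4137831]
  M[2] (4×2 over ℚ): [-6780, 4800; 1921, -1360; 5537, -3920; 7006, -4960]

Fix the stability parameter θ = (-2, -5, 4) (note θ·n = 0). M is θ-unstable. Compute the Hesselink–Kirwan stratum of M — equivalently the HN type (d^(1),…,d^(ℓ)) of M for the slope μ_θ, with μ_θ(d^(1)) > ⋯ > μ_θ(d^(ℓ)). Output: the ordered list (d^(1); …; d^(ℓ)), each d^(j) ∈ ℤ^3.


Barcode: M ≅ I[1,1], I[1,2], I[1,3], I[3,3]^3. HN layers by μ_θ (3 steps, strictly decreasing):
  μ^(1)=4; μ^(2)=-2; μ^(3)=-7/2

((0, 0, 4); (1, 0, 0); (2, 2, 0))


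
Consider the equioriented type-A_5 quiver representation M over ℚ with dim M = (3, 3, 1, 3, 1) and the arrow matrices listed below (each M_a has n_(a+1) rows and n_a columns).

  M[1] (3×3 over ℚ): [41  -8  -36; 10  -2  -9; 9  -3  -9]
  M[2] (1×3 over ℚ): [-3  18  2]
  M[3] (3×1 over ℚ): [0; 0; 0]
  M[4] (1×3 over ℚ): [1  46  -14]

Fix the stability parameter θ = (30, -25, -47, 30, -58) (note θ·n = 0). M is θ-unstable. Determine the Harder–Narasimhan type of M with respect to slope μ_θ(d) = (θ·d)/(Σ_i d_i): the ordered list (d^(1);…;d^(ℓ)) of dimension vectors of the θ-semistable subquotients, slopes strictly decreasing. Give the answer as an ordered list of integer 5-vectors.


Via rank(M_{q-1}∘⋯∘M_p): M ≅ I[1,2]^2, I[1,3], I[4,4]^2, I[4,5].
μ_θ-semistable layers: μ^(1)=30; μ^(2)=5/2; μ^(3)=-14

((0, 0, 0, 2, 0); (2, 2, 0, 0, 0); (1, 1, 1, 1, 1))


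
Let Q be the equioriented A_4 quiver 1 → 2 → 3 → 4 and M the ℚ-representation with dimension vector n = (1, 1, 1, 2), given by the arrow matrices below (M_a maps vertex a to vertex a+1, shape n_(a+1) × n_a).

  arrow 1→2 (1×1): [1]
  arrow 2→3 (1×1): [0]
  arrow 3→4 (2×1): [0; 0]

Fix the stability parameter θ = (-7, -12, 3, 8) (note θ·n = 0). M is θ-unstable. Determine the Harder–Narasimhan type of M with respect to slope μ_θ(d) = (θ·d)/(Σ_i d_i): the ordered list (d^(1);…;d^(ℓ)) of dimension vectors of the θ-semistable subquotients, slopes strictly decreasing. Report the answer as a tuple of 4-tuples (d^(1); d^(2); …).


Via rank(M_{q-1}∘⋯∘M_p): M ≅ I[1,2], I[3,3], I[4,4]^2.
μ_θ-semistable layers: μ^(1)=8; μ^(2)=3; μ^(3)=-19/2

((0, 0, 0, 2); (0, 0, 1, 0); (1, 1, 0, 0))


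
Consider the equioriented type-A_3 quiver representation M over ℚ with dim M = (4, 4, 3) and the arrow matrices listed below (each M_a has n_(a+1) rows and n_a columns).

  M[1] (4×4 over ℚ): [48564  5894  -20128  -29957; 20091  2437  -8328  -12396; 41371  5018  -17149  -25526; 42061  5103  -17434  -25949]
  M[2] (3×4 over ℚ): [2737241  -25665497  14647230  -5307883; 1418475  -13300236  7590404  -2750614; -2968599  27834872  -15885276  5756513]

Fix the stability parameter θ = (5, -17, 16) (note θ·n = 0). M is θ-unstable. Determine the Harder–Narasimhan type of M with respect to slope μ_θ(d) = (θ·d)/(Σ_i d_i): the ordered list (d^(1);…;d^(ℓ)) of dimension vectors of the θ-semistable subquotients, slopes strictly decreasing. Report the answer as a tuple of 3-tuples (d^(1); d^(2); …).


Via rank(M_{q-1}∘⋯∘M_p): M ≅ I[1,1], I[1,2], I[1,3]^2, I[2,3].
μ_θ-semistable layers: μ^(1)=16; μ^(2)=5; μ^(3)=-6; μ^(4)=-17

((0, 0, 3); (1, 0, 0); (3, 3, 0); (0, 1, 0))


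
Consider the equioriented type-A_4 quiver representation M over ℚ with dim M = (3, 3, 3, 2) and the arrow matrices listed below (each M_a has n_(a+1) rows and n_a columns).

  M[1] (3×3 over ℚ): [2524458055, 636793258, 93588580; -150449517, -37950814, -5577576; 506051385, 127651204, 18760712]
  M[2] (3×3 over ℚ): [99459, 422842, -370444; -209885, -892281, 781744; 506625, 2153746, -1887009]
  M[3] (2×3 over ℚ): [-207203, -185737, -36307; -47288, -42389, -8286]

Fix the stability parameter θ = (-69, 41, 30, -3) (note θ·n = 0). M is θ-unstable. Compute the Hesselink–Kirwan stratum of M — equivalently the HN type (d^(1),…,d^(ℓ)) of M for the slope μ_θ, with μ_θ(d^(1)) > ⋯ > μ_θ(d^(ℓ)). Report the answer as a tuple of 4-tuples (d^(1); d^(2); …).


Via rank(M_{q-1}∘⋯∘M_p): M ≅ I[1,3], I[1,4]^2.
μ_θ-semistable layers: μ^(1)=71/2; μ^(2)=68/3; μ^(3)=-69

((0, 1, 1, 0); (0, 2, 2, 2); (3, 0, 0, 0))


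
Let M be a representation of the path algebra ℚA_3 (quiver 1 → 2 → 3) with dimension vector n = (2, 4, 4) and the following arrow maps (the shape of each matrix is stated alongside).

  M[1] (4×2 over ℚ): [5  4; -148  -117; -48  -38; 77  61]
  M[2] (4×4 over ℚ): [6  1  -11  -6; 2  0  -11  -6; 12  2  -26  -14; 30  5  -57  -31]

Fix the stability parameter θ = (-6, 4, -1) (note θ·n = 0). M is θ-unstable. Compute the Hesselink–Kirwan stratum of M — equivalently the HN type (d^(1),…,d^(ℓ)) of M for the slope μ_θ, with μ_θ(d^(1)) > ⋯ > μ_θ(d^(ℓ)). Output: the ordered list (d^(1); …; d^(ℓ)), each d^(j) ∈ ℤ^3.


Via rank(M_{q-1}∘⋯∘M_p): M ≅ I[1,3]^2, I[2,2], I[2,3], I[3,3].
μ_θ-semistable layers: μ^(1)=4; μ^(2)=3/2; μ^(3)=-1; μ^(4)=-6

((0, 1, 0); (0, 3, 3); (0, 0, 1); (2, 0, 0))


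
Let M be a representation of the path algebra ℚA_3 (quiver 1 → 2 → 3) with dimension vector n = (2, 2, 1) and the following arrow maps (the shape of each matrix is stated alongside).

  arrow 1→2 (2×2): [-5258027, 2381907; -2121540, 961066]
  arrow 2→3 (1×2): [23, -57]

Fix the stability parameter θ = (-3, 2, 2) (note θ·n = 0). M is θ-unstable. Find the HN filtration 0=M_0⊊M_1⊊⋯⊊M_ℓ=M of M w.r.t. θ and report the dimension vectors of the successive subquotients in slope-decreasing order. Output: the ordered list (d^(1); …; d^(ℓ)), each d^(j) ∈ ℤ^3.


Barcode: M ≅ I[1,2], I[1,3]. HN layers by μ_θ (2 steps, strictly decreasing):
  μ^(1)=2; μ^(2)=-3

((0, 2, 1); (2, 0, 0))


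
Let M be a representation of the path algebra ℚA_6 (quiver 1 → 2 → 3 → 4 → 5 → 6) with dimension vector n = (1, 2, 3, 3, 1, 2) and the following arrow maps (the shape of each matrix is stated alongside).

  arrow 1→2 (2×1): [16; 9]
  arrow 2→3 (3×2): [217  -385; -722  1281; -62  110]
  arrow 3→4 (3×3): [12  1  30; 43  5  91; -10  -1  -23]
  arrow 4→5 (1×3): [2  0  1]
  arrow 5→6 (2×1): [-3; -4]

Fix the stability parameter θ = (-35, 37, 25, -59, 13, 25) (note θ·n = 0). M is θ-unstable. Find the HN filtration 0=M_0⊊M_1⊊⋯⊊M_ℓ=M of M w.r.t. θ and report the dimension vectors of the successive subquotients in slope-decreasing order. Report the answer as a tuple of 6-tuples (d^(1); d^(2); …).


Barcode: M ≅ I[1,6], I[2,4], I[3,4], I[6,6]. HN layers by μ_θ (5 steps, strictly decreasing):
  μ^(1)=25; μ^(2)=13; μ^(3)=1; μ^(4)=-17; μ^(5)=-35

((0, 0, 0, 0, 0, 2); (0, 0, 0, 0, 1, 0); (0, 2, 2, 2, 0, 0); (0, 0, 1, 1, 0, 0); (1, 0, 0, 0, 0, 0))


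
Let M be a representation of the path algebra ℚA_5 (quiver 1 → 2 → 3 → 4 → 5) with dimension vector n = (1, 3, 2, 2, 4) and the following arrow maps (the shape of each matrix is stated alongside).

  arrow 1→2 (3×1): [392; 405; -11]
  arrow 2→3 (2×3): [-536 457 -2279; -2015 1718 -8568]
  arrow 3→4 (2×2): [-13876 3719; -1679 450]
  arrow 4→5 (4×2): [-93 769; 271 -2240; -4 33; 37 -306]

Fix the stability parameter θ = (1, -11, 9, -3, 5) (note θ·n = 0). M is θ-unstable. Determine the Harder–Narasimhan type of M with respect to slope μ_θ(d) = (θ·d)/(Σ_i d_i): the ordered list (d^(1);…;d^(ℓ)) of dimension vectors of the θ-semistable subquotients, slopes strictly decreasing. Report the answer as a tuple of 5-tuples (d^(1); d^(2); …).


Interval decomposition of M: I[1,5], I[2,2], I[2,5], I[5,5]^2.
HN type (ℓ=4): μ^(1)=5; μ^(2)=3; μ^(3)=-5; μ^(4)=-11

((0, 0, 0, 0, 4); (0, 0, 2, 2, 0); (1, 1, 0, 0, 0); (0, 2, 0, 0, 0))


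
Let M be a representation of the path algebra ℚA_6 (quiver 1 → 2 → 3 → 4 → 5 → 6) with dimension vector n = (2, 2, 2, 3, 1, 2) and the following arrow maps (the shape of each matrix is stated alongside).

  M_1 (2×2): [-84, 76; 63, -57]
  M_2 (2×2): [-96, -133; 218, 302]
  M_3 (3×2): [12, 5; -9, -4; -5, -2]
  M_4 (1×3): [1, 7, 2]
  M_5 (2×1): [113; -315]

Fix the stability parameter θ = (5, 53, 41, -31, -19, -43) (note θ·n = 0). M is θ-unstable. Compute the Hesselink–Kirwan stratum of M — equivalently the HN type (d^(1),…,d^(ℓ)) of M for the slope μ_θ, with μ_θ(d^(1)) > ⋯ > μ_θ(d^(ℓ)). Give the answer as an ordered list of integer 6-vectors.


Via rank(M_{q-1}∘⋯∘M_p): M ≅ I[1,1], I[1,6], I[2,4], I[4,4], I[6,6].
μ_θ-semistable layers: μ^(1)=21; μ^(2)=5; μ^(3)=1; μ^(4)=-31; μ^(5)=-43

((0, 1, 1, 1, 0, 0); (1, 0, 0, 0, 0, 0); (1, 1, 1, 1, 1, 1); (0, 0, 0, 1, 0, 0); (0, 0, 0, 0, 0, 1))


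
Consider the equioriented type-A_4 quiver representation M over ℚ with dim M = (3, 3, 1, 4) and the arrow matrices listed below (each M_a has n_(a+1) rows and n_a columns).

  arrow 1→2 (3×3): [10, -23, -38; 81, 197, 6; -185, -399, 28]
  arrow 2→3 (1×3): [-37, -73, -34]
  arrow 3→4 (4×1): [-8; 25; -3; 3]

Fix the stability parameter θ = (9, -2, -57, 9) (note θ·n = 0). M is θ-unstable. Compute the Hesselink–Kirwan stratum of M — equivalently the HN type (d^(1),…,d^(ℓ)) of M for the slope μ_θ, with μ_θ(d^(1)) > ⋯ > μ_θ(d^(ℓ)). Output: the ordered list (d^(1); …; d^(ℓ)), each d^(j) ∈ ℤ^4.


Barcode: M ≅ I[1,2]^2, I[1,4], I[4,4]^3. HN layers by μ_θ (3 steps, strictly decreasing):
  μ^(1)=9; μ^(2)=7/2; μ^(3)=-50/3

((0, 0, 0, 4); (2, 2, 0, 0); (1, 1, 1, 0))


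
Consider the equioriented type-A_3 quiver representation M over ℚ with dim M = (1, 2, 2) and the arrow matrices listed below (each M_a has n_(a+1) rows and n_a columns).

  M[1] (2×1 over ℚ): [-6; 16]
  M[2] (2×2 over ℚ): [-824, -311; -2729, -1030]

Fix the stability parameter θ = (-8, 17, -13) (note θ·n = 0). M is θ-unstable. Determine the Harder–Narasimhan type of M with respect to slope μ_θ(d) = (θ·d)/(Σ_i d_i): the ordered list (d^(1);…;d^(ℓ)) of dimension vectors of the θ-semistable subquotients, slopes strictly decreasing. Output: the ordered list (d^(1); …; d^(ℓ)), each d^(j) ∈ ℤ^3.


Via rank(M_{q-1}∘⋯∘M_p): M ≅ I[1,3], I[2,3].
μ_θ-semistable layers: μ^(1)=2; μ^(2)=-8

((0, 2, 2); (1, 0, 0))


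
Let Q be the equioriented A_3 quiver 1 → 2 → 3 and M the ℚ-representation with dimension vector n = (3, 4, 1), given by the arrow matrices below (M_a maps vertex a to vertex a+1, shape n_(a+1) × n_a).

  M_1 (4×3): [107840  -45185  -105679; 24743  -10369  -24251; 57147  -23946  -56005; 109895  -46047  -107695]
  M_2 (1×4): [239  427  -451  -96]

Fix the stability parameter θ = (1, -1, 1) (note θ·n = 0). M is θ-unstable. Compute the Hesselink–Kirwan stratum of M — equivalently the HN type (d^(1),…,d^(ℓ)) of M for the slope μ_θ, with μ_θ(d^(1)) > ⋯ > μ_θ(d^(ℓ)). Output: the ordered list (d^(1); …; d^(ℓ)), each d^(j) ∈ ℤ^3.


Barcode: M ≅ I[1,2]^2, I[1,3], I[2,2]. HN layers by μ_θ (3 steps, strictly decreasing):
  μ^(1)=1; μ^(2)=0; μ^(3)=-1

((0, 0, 1); (3, 3, 0); (0, 1, 0))


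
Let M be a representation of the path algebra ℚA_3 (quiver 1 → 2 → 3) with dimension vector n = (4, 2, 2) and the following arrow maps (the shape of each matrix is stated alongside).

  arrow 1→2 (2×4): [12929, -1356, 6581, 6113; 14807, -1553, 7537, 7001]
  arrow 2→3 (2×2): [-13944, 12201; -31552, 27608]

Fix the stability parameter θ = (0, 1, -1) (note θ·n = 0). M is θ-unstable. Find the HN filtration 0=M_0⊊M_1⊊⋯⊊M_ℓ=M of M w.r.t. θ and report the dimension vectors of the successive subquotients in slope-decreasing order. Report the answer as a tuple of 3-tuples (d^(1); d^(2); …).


Barcode: M ≅ I[1,1]^2, I[1,2], I[1,3], I[3,3]. HN layers by μ_θ (3 steps, strictly decreasing):
  μ^(1)=1; μ^(2)=0; μ^(3)=-1

((0, 1, 0); (4, 1, 1); (0, 0, 1))


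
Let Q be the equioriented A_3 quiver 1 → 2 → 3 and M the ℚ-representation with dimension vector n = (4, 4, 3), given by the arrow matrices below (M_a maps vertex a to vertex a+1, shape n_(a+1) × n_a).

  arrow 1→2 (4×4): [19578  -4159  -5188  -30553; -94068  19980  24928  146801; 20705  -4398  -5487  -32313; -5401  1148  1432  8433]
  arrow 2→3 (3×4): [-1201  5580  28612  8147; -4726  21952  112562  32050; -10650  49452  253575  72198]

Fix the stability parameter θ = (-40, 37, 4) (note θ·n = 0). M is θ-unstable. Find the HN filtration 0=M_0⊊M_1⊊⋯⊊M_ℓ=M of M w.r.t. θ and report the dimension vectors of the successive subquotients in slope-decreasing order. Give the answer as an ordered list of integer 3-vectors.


Via rank(M_{q-1}∘⋯∘M_p): M ≅ I[1,2]^2, I[1,3]^2, I[3,3].
μ_θ-semistable layers: μ^(1)=37; μ^(2)=41/2; μ^(3)=4; μ^(4)=-40

((0, 2, 0); (0, 2, 2); (0, 0, 1); (4, 0, 0))


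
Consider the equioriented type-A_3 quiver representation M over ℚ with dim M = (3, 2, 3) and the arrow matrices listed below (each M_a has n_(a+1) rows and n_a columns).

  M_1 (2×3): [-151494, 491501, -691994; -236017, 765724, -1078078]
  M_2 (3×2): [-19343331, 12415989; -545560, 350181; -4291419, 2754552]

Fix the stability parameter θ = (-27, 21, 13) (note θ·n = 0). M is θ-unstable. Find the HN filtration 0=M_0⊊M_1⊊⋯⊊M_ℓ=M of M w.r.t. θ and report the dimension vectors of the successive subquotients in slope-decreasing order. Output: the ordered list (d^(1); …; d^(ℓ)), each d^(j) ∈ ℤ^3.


Interval decomposition of M: I[1,1], I[1,3]^2, I[3,3].
HN type (ℓ=3): μ^(1)=17; μ^(2)=13; μ^(3)=-27

((0, 2, 2); (0, 0, 1); (3, 0, 0))


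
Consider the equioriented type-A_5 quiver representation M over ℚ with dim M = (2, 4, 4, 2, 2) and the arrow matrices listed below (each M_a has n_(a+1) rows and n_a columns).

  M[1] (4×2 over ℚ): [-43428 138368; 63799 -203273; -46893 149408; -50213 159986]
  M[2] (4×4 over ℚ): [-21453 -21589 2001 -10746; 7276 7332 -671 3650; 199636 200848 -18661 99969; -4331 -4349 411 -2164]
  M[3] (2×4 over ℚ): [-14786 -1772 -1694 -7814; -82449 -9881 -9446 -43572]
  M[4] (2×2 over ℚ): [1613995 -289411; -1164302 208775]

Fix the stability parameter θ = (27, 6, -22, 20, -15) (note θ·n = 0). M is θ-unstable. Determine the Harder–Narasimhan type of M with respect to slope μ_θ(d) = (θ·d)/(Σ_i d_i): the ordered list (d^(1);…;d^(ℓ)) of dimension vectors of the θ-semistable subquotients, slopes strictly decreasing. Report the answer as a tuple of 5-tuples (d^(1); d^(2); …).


Via rank(M_{q-1}∘⋯∘M_p): M ≅ I[1,3], I[1,5], I[2,3], I[2,5].
μ_θ-semistable layers: μ^(1)=11/3; μ^(2)=16/5; μ^(3)=5/2; μ^(4)=-8

((1, 1, 1, 0, 0); (1, 1, 1, 1, 1); (0, 0, 0, 1, 1); (0, 2, 2, 0, 0))


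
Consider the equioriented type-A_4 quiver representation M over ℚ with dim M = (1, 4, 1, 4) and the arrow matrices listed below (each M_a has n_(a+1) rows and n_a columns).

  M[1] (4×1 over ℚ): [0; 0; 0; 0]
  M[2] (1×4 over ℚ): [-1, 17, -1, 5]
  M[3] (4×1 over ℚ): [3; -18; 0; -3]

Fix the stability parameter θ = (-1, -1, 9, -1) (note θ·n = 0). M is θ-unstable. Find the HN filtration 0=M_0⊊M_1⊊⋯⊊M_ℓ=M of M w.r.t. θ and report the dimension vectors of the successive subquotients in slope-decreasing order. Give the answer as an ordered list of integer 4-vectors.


Barcode: M ≅ I[1,1], I[2,2]^3, I[2,4], I[4,4]^3. HN layers by μ_θ (2 steps, strictly decreasing):
  μ^(1)=4; μ^(2)=-1

((0, 0, 1, 1); (1, 4, 0, 3))


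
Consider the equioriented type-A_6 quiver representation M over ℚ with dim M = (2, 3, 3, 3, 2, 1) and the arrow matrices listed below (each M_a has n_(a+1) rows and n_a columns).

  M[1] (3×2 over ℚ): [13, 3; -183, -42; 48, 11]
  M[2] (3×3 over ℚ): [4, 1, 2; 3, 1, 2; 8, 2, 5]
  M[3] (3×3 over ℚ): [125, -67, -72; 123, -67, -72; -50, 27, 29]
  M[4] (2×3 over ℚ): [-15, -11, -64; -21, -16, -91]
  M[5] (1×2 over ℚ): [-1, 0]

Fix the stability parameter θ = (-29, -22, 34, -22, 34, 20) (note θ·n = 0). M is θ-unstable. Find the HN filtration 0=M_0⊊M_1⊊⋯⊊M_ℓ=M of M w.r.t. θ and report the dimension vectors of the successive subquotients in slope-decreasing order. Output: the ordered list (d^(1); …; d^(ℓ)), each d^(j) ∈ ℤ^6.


Via rank(M_{q-1}∘⋯∘M_p): M ≅ I[1,5], I[1,6], I[2,4].
μ_θ-semistable layers: μ^(1)=34; μ^(2)=27; μ^(3)=6; μ^(4)=-22; μ^(5)=-29

((0, 0, 0, 0, 1, 0); (0, 0, 0, 0, 1, 1); (0, 0, 3, 3, 0, 0); (0, 3, 0, 0, 0, 0); (2, 0, 0, 0, 0, 0))


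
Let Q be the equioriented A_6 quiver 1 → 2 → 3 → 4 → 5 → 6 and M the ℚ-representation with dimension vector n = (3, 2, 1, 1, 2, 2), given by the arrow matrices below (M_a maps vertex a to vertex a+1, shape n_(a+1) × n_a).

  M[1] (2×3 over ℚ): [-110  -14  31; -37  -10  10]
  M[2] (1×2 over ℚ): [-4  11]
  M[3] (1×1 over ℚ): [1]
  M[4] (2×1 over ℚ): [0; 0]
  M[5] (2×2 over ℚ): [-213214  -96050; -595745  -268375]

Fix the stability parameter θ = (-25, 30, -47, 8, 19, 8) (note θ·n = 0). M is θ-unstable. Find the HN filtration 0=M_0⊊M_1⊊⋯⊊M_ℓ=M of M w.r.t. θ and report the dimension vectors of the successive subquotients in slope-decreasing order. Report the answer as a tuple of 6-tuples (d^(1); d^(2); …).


Via rank(M_{q-1}∘⋯∘M_p): M ≅ I[1,1], I[1,2], I[1,4], I[5,5], I[5,6], I[6,6].
μ_θ-semistable layers: μ^(1)=30; μ^(2)=19; μ^(3)=27/2; μ^(4)=8; μ^(5)=-17/2; μ^(6)=-25

((0, 1, 0, 0, 0, 0); (0, 0, 0, 0, 1, 0); (0, 0, 0, 0, 1, 1); (0, 0, 0, 1, 0, 1); (0, 1, 1, 0, 0, 0); (3, 0, 0, 0, 0, 0))


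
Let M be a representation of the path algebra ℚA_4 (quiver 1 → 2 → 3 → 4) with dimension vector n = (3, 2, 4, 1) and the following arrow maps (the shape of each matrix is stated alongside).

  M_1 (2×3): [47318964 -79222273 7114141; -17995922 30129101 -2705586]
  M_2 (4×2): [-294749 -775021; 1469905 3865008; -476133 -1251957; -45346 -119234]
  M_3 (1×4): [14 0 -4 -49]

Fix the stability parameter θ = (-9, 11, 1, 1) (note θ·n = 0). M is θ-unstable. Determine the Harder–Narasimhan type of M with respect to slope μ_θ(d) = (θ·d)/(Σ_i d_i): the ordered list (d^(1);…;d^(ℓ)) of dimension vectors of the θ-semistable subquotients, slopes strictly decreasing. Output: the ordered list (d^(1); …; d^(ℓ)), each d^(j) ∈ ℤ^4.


Barcode: M ≅ I[1,1], I[1,3]^2, I[3,3], I[3,4]. HN layers by μ_θ (3 steps, strictly decreasing):
  μ^(1)=6; μ^(2)=1; μ^(3)=-9

((0, 2, 2, 0); (0, 0, 2, 1); (3, 0, 0, 0))


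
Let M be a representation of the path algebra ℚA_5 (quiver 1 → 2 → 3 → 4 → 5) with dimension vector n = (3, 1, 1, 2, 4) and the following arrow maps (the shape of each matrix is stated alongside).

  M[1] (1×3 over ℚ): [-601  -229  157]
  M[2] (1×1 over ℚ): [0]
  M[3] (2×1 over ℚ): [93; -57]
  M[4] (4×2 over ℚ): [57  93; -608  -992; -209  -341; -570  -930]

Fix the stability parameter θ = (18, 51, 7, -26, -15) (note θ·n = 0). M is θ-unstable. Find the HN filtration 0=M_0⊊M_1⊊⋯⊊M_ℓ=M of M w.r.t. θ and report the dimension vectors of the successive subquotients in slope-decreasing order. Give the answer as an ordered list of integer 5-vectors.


Barcode: M ≅ I[1,1]^2, I[1,2], I[3,4], I[4,5], I[5,5]^3. HN layers by μ_θ (5 steps, strictly decreasing):
  μ^(1)=51; μ^(2)=18; μ^(3)=-19/2; μ^(4)=-15; μ^(5)=-26

((0, 1, 0, 0, 0); (3, 0, 0, 0, 0); (0, 0, 1, 1, 0); (0, 0, 0, 0, 4); (0, 0, 0, 1, 0))
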